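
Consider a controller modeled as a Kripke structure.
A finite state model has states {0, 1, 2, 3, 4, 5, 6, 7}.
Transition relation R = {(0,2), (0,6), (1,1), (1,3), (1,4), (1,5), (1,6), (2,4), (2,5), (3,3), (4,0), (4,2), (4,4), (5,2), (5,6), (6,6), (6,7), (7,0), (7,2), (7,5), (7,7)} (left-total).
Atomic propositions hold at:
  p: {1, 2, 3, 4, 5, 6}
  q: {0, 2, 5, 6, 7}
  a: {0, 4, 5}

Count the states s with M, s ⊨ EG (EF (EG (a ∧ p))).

Sat(a ∧ p) = {4, 5}
EG (a ∧ p): greatest fixpoint, start Z0 = {4, 5}, keep only states in Sat with some successor in Z. Z1 = {4}; fixed.
Sat(EG (a ∧ p)) = {4}
EF (EG (a ∧ p)): least fixpoint, start Z0 = {4}, add states with some successor in Z. Z1 = {1, 2, 4}; Z2 = {0, 1, 2, 4, 5, 7}; Z3 = {0, 1, 2, 4, 5, 6, 7}; fixed.
Sat(EF (EG (a ∧ p))) = {0, 1, 2, 4, 5, 6, 7}
EG (EF (EG (a ∧ p))): greatest fixpoint, start Z0 = {0, 1, 2, 4, 5, 6, 7}, keep only states in Sat with some successor in Z. Already a fixed point.
Sat(EG (EF (EG (a ∧ p)))) = {0, 1, 2, 4, 5, 6, 7}
|Sat(EG (EF (EG (a ∧ p))))| = |{0, 1, 2, 4, 5, 6, 7}| = 7.

7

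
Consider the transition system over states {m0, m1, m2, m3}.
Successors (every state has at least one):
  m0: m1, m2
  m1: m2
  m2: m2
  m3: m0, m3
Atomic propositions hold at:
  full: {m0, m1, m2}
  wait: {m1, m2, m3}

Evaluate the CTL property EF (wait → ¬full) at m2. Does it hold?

Sat(¬full) = {m3}
Sat(wait → ¬full) = {m0, m3}
EF (wait → ¬full): least fixpoint, start Z0 = {m0, m3}, add states with some successor in Z. Already a fixed point.
Sat(EF (wait → ¬full)) = {m0, m3}
m2 ∉ Sat(EF (wait → ¬full)) = {m0, m3}, so the formula does not hold at m2.

No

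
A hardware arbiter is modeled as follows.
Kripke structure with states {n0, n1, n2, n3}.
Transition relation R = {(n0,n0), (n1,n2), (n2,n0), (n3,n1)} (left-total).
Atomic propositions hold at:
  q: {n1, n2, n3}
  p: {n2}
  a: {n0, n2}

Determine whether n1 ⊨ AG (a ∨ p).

No

Sat(a ∨ p) = {n0, n2}
AG (a ∨ p): greatest fixpoint, start Z0 = {n0, n2}, keep only states in Sat with every successor in Z. Already a fixed point.
Sat(AG (a ∨ p)) = {n0, n2}
n1 ∉ Sat(AG (a ∨ p)) = {n0, n2}, so the formula does not hold at n1.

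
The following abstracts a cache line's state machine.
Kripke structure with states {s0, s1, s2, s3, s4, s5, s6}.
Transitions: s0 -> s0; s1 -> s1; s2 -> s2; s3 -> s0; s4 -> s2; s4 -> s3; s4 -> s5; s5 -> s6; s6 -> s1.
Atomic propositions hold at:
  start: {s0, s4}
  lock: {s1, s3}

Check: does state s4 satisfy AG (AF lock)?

No

AF lock: least fixpoint, start Z0 = {s1, s3}, add states with every successor in Z. Z1 = {s1, s3, s6}; Z2 = {s1, s3, s5, s6}; fixed.
Sat(AF lock) = {s1, s3, s5, s6}
AG (AF lock): greatest fixpoint, start Z0 = {s1, s3, s5, s6}, keep only states in Sat with every successor in Z. Z1 = {s1, s5, s6}; fixed.
Sat(AG (AF lock)) = {s1, s5, s6}
s4 ∉ Sat(AG (AF lock)) = {s1, s5, s6}, so the formula does not hold at s4.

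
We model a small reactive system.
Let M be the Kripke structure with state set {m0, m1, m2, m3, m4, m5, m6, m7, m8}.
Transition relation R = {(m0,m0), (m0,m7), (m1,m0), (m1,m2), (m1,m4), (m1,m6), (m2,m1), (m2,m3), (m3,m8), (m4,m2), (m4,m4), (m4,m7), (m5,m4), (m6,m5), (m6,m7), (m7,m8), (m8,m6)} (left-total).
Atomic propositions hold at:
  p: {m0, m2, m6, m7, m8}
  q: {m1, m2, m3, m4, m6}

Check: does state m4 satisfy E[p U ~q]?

Sat(~q) = {m0, m5, m7, m8}
E[p U ~q]: least fixpoint, start Z0 = Sat(~q) = {m0, m5, m7, m8}, add states in Sat(p) with some successor in Z. Z1 = {m0, m5, m6, m7, m8}; fixed.
Sat(E[p U ~q]) = {m0, m5, m6, m7, m8}
m4 ∉ Sat(E[p U ~q]) = {m0, m5, m6, m7, m8}, so the formula does not hold at m4.

No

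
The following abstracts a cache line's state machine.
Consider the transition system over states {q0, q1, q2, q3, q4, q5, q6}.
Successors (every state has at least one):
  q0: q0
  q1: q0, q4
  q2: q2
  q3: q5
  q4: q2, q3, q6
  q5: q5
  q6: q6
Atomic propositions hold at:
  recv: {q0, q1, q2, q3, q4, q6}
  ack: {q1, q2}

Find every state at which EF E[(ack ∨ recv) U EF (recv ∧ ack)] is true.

{q1, q2, q4}

Sat(ack ∨ recv) = {q0, q1, q2, q3, q4, q6}
Sat(recv ∧ ack) = {q1, q2}
EF (recv ∧ ack): least fixpoint, start Z0 = {q1, q2}, add states with some successor in Z. Z1 = {q1, q2, q4}; fixed.
Sat(EF (recv ∧ ack)) = {q1, q2, q4}
E[(ack ∨ recv) U EF (recv ∧ ack)]: least fixpoint, start Z0 = Sat(EF (recv ∧ ack)) = {q1, q2, q4}, add states in Sat(ack ∨ recv) with some successor in Z. Already a fixed point.
Sat(E[(ack ∨ recv) U EF (recv ∧ ack)]) = {q1, q2, q4}
EF E[(ack ∨ recv) U EF (recv ∧ ack)]: least fixpoint, start Z0 = {q1, q2, q4}, add states with some successor in Z. Already a fixed point.
Sat(EF E[(ack ∨ recv) U EF (recv ∧ ack)]) = {q1, q2, q4}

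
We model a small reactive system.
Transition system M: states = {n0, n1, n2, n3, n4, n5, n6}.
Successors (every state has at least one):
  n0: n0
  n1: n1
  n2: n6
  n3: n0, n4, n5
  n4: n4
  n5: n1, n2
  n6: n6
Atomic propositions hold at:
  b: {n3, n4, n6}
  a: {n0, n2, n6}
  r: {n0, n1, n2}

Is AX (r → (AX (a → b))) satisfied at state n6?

Sat(a → b) = {n1, n3, n4, n5, n6}
Sat(AX (a → b)) = {s : every successor in {n1, n3, n4, n5, n6}} = {n1, n2, n4, n6}
Sat(r → (AX (a → b))) = {n1, n2, n3, n4, n5, n6}
Sat(AX (r → (AX (a → b)))) = {s : every successor in {n1, n2, n3, n4, n5, n6}} = {n1, n2, n4, n5, n6}
n6 ∈ Sat(AX (r → (AX (a → b)))) = {n1, n2, n4, n5, n6}, so the formula holds at n6.

Yes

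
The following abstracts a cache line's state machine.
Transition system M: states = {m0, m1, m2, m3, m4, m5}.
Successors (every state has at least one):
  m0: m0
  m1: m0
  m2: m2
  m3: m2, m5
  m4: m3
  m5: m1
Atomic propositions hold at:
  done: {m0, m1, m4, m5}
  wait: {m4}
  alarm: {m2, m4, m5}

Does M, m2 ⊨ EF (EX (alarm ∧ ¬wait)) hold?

Yes

Sat(¬wait) = {m0, m1, m2, m3, m5}
Sat(alarm ∧ ¬wait) = {m2, m5}
Sat(EX (alarm ∧ ¬wait)) = {s : some successor in {m2, m5}} = {m2, m3}
EF (EX (alarm ∧ ¬wait)): least fixpoint, start Z0 = {m2, m3}, add states with some successor in Z. Z1 = {m2, m3, m4}; fixed.
Sat(EF (EX (alarm ∧ ¬wait))) = {m2, m3, m4}
m2 ∈ Sat(EF (EX (alarm ∧ ¬wait))) = {m2, m3, m4}, so the formula holds at m2.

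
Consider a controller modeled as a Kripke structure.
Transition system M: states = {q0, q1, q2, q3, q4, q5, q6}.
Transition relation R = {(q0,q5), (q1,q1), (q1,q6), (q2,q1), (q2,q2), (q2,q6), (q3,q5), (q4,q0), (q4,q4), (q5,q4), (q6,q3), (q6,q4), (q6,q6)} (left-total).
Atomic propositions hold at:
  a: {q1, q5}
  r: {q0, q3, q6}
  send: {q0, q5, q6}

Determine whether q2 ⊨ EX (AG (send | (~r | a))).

No

Sat(~r) = {q1, q2, q4, q5}
Sat(~r | a) = {q1, q2, q4, q5}
Sat(send | (~r | a)) = {q0, q1, q2, q4, q5, q6}
AG (send | (~r | a)): greatest fixpoint, start Z0 = {q0, q1, q2, q4, q5, q6}, keep only states in Sat with every successor in Z. Z1 = {q0, q1, q2, q4, q5}; Z2 = {q0, q4, q5}; fixed.
Sat(AG (send | (~r | a))) = {q0, q4, q5}
Sat(EX (AG (send | (~r | a)))) = {s : some successor in {q0, q4, q5}} = {q0, q3, q4, q5, q6}
q2 ∉ Sat(EX (AG (send | (~r | a)))) = {q0, q3, q4, q5, q6}, so the formula does not hold at q2.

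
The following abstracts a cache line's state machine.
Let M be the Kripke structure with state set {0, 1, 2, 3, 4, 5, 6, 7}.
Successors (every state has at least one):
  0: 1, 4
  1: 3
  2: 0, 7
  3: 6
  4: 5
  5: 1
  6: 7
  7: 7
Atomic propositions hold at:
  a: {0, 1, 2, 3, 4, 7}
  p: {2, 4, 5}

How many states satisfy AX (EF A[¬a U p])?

Sat(¬a) = {5, 6}
A[¬a U p]: least fixpoint, start Z0 = Sat(p) = {2, 4, 5}, add states in Sat(¬a) with every successor in Z. Already a fixed point.
Sat(A[¬a U p]) = {2, 4, 5}
EF A[¬a U p]: least fixpoint, start Z0 = {2, 4, 5}, add states with some successor in Z. Z1 = {0, 2, 4, 5}; fixed.
Sat(EF A[¬a U p]) = {0, 2, 4, 5}
Sat(AX (EF A[¬a U p])) = {s : every successor in {0, 2, 4, 5}} = {4}
|Sat(AX (EF A[¬a U p]))| = |{4}| = 1.

1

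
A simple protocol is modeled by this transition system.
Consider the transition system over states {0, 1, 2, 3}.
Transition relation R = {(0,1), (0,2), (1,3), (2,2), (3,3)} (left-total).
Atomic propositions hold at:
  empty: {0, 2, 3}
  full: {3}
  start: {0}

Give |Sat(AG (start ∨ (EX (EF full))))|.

2

EF full: least fixpoint, start Z0 = {3}, add states with some successor in Z. Z1 = {1, 3}; Z2 = {0, 1, 3}; fixed.
Sat(EF full) = {0, 1, 3}
Sat(EX (EF full)) = {s : some successor in {0, 1, 3}} = {0, 1, 3}
Sat(start ∨ (EX (EF full))) = {0, 1, 3}
AG (start ∨ (EX (EF full))): greatest fixpoint, start Z0 = {0, 1, 3}, keep only states in Sat with every successor in Z. Z1 = {1, 3}; fixed.
Sat(AG (start ∨ (EX (EF full)))) = {1, 3}
|Sat(AG (start ∨ (EX (EF full))))| = |{1, 3}| = 2.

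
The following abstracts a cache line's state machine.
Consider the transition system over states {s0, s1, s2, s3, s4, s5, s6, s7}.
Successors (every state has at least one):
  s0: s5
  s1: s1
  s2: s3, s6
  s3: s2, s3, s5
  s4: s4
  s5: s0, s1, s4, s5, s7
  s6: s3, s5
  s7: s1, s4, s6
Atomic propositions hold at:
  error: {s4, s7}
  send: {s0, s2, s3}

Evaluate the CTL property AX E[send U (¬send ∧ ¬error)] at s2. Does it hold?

Yes

Sat(¬send) = {s1, s4, s5, s6, s7}
Sat(¬error) = {s0, s1, s2, s3, s5, s6}
Sat(¬send ∧ ¬error) = {s1, s5, s6}
E[send U (¬send ∧ ¬error)]: least fixpoint, start Z0 = Sat((¬send ∧ ¬error)) = {s1, s5, s6}, add states in Sat(send) with some successor in Z. Z1 = {s0, s1, s2, s3, s5, s6}; fixed.
Sat(E[send U (¬send ∧ ¬error)]) = {s0, s1, s2, s3, s5, s6}
Sat(AX E[send U (¬send ∧ ¬error)]) = {s : every successor in {s0, s1, s2, s3, s5, s6}} = {s0, s1, s2, s3, s6}
s2 ∈ Sat(AX E[send U (¬send ∧ ¬error)]) = {s0, s1, s2, s3, s6}, so the formula holds at s2.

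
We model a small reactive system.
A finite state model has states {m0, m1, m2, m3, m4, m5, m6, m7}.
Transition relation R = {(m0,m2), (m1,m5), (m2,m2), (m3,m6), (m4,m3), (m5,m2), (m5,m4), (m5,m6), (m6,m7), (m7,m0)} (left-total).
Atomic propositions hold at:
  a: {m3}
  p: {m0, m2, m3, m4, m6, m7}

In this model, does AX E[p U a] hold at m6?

E[p U a]: least fixpoint, start Z0 = Sat(a) = {m3}, add states in Sat(p) with some successor in Z. Z1 = {m3, m4}; fixed.
Sat(E[p U a]) = {m3, m4}
Sat(AX E[p U a]) = {s : every successor in {m3, m4}} = {m4}
m6 ∉ Sat(AX E[p U a]) = {m4}, so the formula does not hold at m6.

No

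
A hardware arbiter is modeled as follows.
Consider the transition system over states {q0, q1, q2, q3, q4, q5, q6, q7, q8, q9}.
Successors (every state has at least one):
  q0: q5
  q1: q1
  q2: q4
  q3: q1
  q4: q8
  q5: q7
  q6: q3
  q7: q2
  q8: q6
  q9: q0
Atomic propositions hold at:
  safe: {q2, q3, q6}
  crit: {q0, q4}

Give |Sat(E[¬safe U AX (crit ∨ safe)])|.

Sat(¬safe) = {q0, q1, q4, q5, q7, q8, q9}
Sat(crit ∨ safe) = {q0, q2, q3, q4, q6}
Sat(AX (crit ∨ safe)) = {s : every successor in {q0, q2, q3, q4, q6}} = {q2, q6, q7, q8, q9}
E[¬safe U AX (crit ∨ safe)]: least fixpoint, start Z0 = Sat(AX (crit ∨ safe)) = {q2, q6, q7, q8, q9}, add states in Sat(¬safe) with some successor in Z. Z1 = {q2, q4, q5, q6, q7, q8, q9}; Z2 = {q0, q2, q4, q5, q6, q7, q8, q9}; fixed.
Sat(E[¬safe U AX (crit ∨ safe)]) = {q0, q2, q4, q5, q6, q7, q8, q9}
|Sat(E[¬safe U AX (crit ∨ safe)])| = |{q0, q2, q4, q5, q6, q7, q8, q9}| = 8.

8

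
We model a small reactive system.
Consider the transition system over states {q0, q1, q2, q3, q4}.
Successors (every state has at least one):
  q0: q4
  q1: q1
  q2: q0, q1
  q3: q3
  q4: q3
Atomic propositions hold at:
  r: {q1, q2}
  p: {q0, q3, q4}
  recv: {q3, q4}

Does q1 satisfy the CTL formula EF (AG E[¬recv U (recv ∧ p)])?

Sat(¬recv) = {q0, q1, q2}
Sat(recv ∧ p) = {q3, q4}
E[¬recv U (recv ∧ p)]: least fixpoint, start Z0 = Sat((recv ∧ p)) = {q3, q4}, add states in Sat(¬recv) with some successor in Z. Z1 = {q0, q3, q4}; Z2 = {q0, q2, q3, q4}; fixed.
Sat(E[¬recv U (recv ∧ p)]) = {q0, q2, q3, q4}
AG E[¬recv U (recv ∧ p)]: greatest fixpoint, start Z0 = {q0, q2, q3, q4}, keep only states in Sat with every successor in Z. Z1 = {q0, q3, q4}; fixed.
Sat(AG E[¬recv U (recv ∧ p)]) = {q0, q3, q4}
EF (AG E[¬recv U (recv ∧ p)]): least fixpoint, start Z0 = {q0, q3, q4}, add states with some successor in Z. Z1 = {q0, q2, q3, q4}; fixed.
Sat(EF (AG E[¬recv U (recv ∧ p)])) = {q0, q2, q3, q4}
q1 ∉ Sat(EF (AG E[¬recv U (recv ∧ p)])) = {q0, q2, q3, q4}, so the formula does not hold at q1.

No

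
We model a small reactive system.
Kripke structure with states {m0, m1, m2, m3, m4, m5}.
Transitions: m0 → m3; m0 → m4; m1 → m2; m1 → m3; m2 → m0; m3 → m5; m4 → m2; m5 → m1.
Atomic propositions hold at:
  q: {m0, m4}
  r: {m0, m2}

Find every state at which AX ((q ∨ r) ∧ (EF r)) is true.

{m2, m4}

Sat(q ∨ r) = {m0, m2, m4}
EF r: least fixpoint, start Z0 = {m0, m2}, add states with some successor in Z. Z1 = {m0, m1, m2, m4}; Z2 = {m0, m1, m2, m4, m5}; Z3 = {m0, m1, m2, m3, m4, m5}; fixed.
Sat(EF r) = {m0, m1, m2, m3, m4, m5}
Sat((q ∨ r) ∧ (EF r)) = {m0, m2, m4}
Sat(AX ((q ∨ r) ∧ (EF r))) = {s : every successor in {m0, m2, m4}} = {m2, m4}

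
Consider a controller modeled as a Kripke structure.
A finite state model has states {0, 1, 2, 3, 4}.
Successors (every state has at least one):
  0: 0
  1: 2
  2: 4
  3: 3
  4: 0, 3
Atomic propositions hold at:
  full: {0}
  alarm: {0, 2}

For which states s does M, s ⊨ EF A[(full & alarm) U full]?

Sat(full & alarm) = {0}
A[(full & alarm) U full]: least fixpoint, start Z0 = Sat(full) = {0}, add states in Sat(full & alarm) with every successor in Z. Already a fixed point.
Sat(A[(full & alarm) U full]) = {0}
EF A[(full & alarm) U full]: least fixpoint, start Z0 = {0}, add states with some successor in Z. Z1 = {0, 4}; Z2 = {0, 2, 4}; Z3 = {0, 1, 2, 4}; fixed.
Sat(EF A[(full & alarm) U full]) = {0, 1, 2, 4}

{0, 1, 2, 4}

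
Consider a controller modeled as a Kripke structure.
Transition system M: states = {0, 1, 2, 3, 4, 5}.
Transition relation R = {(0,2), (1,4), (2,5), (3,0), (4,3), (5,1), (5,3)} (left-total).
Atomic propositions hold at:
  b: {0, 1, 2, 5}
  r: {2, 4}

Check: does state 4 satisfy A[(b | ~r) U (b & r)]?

No

Sat(~r) = {0, 1, 3, 5}
Sat(b | ~r) = {0, 1, 2, 3, 5}
Sat(b & r) = {2}
A[(b | ~r) U (b & r)]: least fixpoint, start Z0 = Sat((b & r)) = {2}, add states in Sat(b | ~r) with every successor in Z. Z1 = {0, 2}; Z2 = {0, 2, 3}; fixed.
Sat(A[(b | ~r) U (b & r)]) = {0, 2, 3}
4 ∉ Sat(A[(b | ~r) U (b & r)]) = {0, 2, 3}, so the formula does not hold at 4.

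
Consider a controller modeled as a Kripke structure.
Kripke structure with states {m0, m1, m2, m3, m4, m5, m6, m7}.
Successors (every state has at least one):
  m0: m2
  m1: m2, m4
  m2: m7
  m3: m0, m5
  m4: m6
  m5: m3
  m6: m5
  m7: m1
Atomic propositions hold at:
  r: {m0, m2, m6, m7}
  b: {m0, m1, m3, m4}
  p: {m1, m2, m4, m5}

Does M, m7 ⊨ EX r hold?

Sat(EX r) = {s : some successor in {m0, m2, m6, m7}} = {m0, m1, m2, m3, m4}
m7 ∉ Sat(EX r) = {m0, m1, m2, m3, m4}, so the formula does not hold at m7.

No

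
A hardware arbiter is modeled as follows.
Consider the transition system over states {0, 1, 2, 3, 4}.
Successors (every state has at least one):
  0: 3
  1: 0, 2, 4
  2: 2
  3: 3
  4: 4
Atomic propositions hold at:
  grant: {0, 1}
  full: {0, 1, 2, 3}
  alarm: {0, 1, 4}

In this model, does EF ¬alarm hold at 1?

Yes

Sat(¬alarm) = {2, 3}
EF ¬alarm: least fixpoint, start Z0 = {2, 3}, add states with some successor in Z. Z1 = {0, 1, 2, 3}; fixed.
Sat(EF ¬alarm) = {0, 1, 2, 3}
1 ∈ Sat(EF ¬alarm) = {0, 1, 2, 3}, so the formula holds at 1.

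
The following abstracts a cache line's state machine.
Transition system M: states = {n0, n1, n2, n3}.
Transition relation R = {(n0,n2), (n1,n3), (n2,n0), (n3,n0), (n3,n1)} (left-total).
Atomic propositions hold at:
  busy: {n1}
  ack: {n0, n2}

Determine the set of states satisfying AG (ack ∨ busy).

{n0, n2}

Sat(ack ∨ busy) = {n0, n1, n2}
AG (ack ∨ busy): greatest fixpoint, start Z0 = {n0, n1, n2}, keep only states in Sat with every successor in Z. Z1 = {n0, n2}; fixed.
Sat(AG (ack ∨ busy)) = {n0, n2}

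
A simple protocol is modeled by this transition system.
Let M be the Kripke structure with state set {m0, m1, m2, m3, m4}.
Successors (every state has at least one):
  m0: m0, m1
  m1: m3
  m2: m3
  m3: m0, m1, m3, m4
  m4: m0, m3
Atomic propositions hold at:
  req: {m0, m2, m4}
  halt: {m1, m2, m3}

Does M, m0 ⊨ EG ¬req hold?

Sat(¬req) = {m1, m3}
EG ¬req: greatest fixpoint, start Z0 = {m1, m3}, keep only states in Sat with some successor in Z. Already a fixed point.
Sat(EG ¬req) = {m1, m3}
m0 ∉ Sat(EG ¬req) = {m1, m3}, so the formula does not hold at m0.

No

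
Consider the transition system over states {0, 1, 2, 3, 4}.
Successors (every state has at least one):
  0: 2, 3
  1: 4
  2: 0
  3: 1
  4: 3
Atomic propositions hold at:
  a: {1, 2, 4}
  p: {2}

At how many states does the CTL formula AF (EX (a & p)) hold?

Sat(a & p) = {2}
Sat(EX (a & p)) = {s : some successor in {2}} = {0}
AF (EX (a & p)): least fixpoint, start Z0 = {0}, add states with every successor in Z. Z1 = {0, 2}; fixed.
Sat(AF (EX (a & p))) = {0, 2}
|Sat(AF (EX (a & p)))| = |{0, 2}| = 2.

2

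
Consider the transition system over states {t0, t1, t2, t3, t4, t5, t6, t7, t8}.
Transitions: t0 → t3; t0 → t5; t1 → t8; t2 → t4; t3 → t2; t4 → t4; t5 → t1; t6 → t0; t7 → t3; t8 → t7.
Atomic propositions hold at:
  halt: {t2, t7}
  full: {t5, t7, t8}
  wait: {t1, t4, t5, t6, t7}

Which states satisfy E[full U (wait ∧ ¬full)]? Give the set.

Sat(¬full) = {t0, t1, t2, t3, t4, t6}
Sat(wait ∧ ¬full) = {t1, t4, t6}
E[full U (wait ∧ ¬full)]: least fixpoint, start Z0 = Sat((wait ∧ ¬full)) = {t1, t4, t6}, add states in Sat(full) with some successor in Z. Z1 = {t1, t4, t5, t6}; fixed.
Sat(E[full U (wait ∧ ¬full)]) = {t1, t4, t5, t6}

{t1, t4, t5, t6}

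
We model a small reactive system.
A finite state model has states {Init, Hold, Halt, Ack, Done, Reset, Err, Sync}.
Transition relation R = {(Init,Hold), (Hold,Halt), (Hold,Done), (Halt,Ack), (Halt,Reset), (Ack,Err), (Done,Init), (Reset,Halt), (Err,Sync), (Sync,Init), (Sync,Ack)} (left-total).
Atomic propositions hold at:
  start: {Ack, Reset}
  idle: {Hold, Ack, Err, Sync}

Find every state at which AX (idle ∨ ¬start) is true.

Sat(¬start) = {Init, Hold, Halt, Done, Err, Sync}
Sat(idle ∨ ¬start) = {Init, Hold, Halt, Ack, Done, Err, Sync}
Sat(AX (idle ∨ ¬start)) = {s : every successor in {Init, Hold, Halt, Ack, Done, Err, Sync}} = {Init, Hold, Ack, Done, Reset, Err, Sync}

{Init, Hold, Ack, Done, Reset, Err, Sync}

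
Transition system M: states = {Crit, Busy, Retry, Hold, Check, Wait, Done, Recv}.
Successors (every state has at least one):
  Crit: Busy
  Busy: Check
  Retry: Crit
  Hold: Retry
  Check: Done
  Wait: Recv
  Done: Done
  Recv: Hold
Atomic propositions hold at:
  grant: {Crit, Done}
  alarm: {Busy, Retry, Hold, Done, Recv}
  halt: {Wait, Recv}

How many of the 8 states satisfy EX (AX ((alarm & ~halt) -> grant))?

5

Sat(~halt) = {Crit, Busy, Retry, Hold, Check, Done}
Sat(alarm & ~halt) = {Busy, Retry, Hold, Done}
Sat((alarm & ~halt) -> grant) = {Crit, Check, Wait, Done, Recv}
Sat(AX ((alarm & ~halt) -> grant)) = {s : every successor in {Crit, Check, Wait, Done, Recv}} = {Busy, Retry, Check, Wait, Done}
Sat(EX (AX ((alarm & ~halt) -> grant))) = {s : some successor in {Busy, Retry, Check, Wait, Done}} = {Crit, Busy, Hold, Check, Done}
|Sat(EX (AX ((alarm & ~halt) -> grant)))| = |{Crit, Busy, Hold, Check, Done}| = 5.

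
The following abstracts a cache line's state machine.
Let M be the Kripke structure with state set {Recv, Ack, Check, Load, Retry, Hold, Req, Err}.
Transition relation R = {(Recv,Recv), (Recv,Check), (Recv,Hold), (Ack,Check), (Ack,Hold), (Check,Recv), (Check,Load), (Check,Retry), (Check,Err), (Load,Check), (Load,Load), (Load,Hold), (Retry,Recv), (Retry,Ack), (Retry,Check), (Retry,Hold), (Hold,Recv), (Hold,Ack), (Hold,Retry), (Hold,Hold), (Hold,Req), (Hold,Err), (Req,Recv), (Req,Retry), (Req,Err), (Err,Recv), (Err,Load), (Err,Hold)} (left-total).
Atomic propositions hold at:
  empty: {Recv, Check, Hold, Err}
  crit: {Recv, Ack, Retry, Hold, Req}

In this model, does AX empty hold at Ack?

Yes

Sat(AX empty) = {s : every successor in {Recv, Check, Hold, Err}} = {Recv, Ack}
Ack ∈ Sat(AX empty) = {Recv, Ack}, so the formula holds at Ack.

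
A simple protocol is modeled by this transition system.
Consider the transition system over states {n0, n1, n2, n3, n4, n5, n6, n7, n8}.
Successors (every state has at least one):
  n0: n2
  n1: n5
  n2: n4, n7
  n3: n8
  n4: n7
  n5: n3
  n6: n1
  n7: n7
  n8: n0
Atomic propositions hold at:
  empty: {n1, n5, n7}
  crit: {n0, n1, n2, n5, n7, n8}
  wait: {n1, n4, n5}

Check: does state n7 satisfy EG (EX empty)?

Sat(EX empty) = {s : some successor in {n1, n5, n7}} = {n1, n2, n4, n6, n7}
EG (EX empty): greatest fixpoint, start Z0 = {n1, n2, n4, n6, n7}, keep only states in Sat with some successor in Z. Z1 = {n2, n4, n6, n7}; Z2 = {n2, n4, n7}; fixed.
Sat(EG (EX empty)) = {n2, n4, n7}
n7 ∈ Sat(EG (EX empty)) = {n2, n4, n7}, so the formula holds at n7.

Yes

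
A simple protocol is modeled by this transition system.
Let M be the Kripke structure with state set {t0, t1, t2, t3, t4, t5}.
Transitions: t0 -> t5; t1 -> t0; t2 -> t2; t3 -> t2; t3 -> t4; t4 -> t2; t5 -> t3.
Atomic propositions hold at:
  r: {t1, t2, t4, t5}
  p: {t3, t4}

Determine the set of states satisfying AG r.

{t2, t4}

AG r: greatest fixpoint, start Z0 = {t1, t2, t4, t5}, keep only states in Sat with every successor in Z. Z1 = {t2, t4}; fixed.
Sat(AG r) = {t2, t4}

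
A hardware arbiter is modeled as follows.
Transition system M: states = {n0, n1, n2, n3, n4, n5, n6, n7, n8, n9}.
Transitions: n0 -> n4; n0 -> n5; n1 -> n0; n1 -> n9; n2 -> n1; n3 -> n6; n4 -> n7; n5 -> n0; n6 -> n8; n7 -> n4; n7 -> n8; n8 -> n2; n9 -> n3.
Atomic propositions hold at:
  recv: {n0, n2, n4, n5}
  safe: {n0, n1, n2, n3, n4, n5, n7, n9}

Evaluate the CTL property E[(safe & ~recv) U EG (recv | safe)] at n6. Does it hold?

No

Sat(~recv) = {n1, n3, n6, n7, n8, n9}
Sat(safe & ~recv) = {n1, n3, n7, n9}
Sat(recv | safe) = {n0, n1, n2, n3, n4, n5, n7, n9}
EG (recv | safe): greatest fixpoint, start Z0 = {n0, n1, n2, n3, n4, n5, n7, n9}, keep only states in Sat with some successor in Z. Z1 = {n0, n1, n2, n4, n5, n7, n9}; Z2 = {n0, n1, n2, n4, n5, n7}; fixed.
Sat(EG (recv | safe)) = {n0, n1, n2, n4, n5, n7}
E[(safe & ~recv) U EG (recv | safe)]: least fixpoint, start Z0 = Sat(EG (recv | safe)) = {n0, n1, n2, n4, n5, n7}, add states in Sat(safe & ~recv) with some successor in Z. Already a fixed point.
Sat(E[(safe & ~recv) U EG (recv | safe)]) = {n0, n1, n2, n4, n5, n7}
n6 ∉ Sat(E[(safe & ~recv) U EG (recv | safe)]) = {n0, n1, n2, n4, n5, n7}, so the formula does not hold at n6.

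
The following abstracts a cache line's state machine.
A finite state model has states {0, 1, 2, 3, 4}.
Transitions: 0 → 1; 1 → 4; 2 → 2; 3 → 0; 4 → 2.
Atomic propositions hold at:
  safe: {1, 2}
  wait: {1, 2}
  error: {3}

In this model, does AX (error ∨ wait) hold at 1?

Sat(error ∨ wait) = {1, 2, 3}
Sat(AX (error ∨ wait)) = {s : every successor in {1, 2, 3}} = {0, 2, 4}
1 ∉ Sat(AX (error ∨ wait)) = {0, 2, 4}, so the formula does not hold at 1.

No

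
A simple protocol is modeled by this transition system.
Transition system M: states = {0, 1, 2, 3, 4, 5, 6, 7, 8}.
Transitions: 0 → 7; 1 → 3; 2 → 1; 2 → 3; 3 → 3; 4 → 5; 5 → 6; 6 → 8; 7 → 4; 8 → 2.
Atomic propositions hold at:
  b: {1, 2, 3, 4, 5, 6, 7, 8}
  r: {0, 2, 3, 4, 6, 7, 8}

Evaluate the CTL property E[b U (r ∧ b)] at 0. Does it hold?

No

Sat(r ∧ b) = {2, 3, 4, 6, 7, 8}
E[b U (r ∧ b)]: least fixpoint, start Z0 = Sat((r ∧ b)) = {2, 3, 4, 6, 7, 8}, add states in Sat(b) with some successor in Z. Z1 = {1, 2, 3, 4, 5, 6, 7, 8}; fixed.
Sat(E[b U (r ∧ b)]) = {1, 2, 3, 4, 5, 6, 7, 8}
0 ∉ Sat(E[b U (r ∧ b)]) = {1, 2, 3, 4, 5, 6, 7, 8}, so the formula does not hold at 0.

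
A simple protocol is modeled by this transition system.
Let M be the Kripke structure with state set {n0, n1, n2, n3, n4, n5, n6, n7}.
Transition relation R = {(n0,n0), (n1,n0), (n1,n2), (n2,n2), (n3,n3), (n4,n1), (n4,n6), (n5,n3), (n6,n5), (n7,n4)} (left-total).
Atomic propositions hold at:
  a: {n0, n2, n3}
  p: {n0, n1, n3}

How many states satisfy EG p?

3

EG p: greatest fixpoint, start Z0 = {n0, n1, n3}, keep only states in Sat with some successor in Z. Already a fixed point.
Sat(EG p) = {n0, n1, n3}
|Sat(EG p)| = |{n0, n1, n3}| = 3.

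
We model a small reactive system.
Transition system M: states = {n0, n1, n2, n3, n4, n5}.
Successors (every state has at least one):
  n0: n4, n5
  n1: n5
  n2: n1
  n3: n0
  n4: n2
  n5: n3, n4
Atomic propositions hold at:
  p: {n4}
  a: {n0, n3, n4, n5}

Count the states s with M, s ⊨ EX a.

Sat(EX a) = {s : some successor in {n0, n3, n4, n5}} = {n0, n1, n3, n5}
|Sat(EX a)| = |{n0, n1, n3, n5}| = 4.

4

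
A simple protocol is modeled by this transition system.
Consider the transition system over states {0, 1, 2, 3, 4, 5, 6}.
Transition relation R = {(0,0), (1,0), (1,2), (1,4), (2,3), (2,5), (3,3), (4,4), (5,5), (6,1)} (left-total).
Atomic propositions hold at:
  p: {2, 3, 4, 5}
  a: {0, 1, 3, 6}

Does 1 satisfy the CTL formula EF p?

EF p: least fixpoint, start Z0 = {2, 3, 4, 5}, add states with some successor in Z. Z1 = {1, 2, 3, 4, 5}; Z2 = {1, 2, 3, 4, 5, 6}; fixed.
Sat(EF p) = {1, 2, 3, 4, 5, 6}
1 ∈ Sat(EF p) = {1, 2, 3, 4, 5, 6}, so the formula holds at 1.

Yes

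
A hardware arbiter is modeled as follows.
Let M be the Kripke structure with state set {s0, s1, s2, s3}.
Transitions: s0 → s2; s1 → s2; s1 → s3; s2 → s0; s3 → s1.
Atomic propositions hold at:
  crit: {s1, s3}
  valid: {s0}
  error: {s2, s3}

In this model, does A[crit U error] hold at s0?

No

A[crit U error]: least fixpoint, start Z0 = Sat(error) = {s2, s3}, add states in Sat(crit) with every successor in Z. Z1 = {s1, s2, s3}; fixed.
Sat(A[crit U error]) = {s1, s2, s3}
s0 ∉ Sat(A[crit U error]) = {s1, s2, s3}, so the formula does not hold at s0.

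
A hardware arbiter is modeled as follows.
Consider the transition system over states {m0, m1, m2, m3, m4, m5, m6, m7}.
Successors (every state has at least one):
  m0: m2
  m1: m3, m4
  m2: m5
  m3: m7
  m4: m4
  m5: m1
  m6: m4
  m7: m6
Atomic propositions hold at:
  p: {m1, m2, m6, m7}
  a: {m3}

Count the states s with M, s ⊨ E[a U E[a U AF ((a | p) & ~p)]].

1

Sat(a | p) = {m1, m2, m3, m6, m7}
Sat(~p) = {m0, m3, m4, m5}
Sat((a | p) & ~p) = {m3}
AF ((a | p) & ~p): least fixpoint, start Z0 = {m3}, add states with every successor in Z. Already a fixed point.
Sat(AF ((a | p) & ~p)) = {m3}
E[a U AF ((a | p) & ~p)]: least fixpoint, start Z0 = Sat(AF ((a | p) & ~p)) = {m3}, add states in Sat(a) with some successor in Z. Already a fixed point.
Sat(E[a U AF ((a | p) & ~p)]) = {m3}
E[a U E[a U AF ((a | p) & ~p)]]: least fixpoint, start Z0 = Sat(E[a U AF ((a | p) & ~p)]) = {m3}, add states in Sat(a) with some successor in Z. Already a fixed point.
Sat(E[a U E[a U AF ((a | p) & ~p)]]) = {m3}
|Sat(E[a U E[a U AF ((a | p) & ~p)]])| = |{m3}| = 1.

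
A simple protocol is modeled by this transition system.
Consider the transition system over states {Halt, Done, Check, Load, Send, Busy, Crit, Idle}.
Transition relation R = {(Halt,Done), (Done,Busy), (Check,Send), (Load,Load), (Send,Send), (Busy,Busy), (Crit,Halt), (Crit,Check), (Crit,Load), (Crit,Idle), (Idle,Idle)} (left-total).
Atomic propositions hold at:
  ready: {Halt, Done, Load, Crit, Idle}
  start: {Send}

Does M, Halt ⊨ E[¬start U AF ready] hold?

Sat(¬start) = {Halt, Done, Check, Load, Busy, Crit, Idle}
AF ready: least fixpoint, start Z0 = {Halt, Done, Load, Crit, Idle}, add states with every successor in Z. Already a fixed point.
Sat(AF ready) = {Halt, Done, Load, Crit, Idle}
E[¬start U AF ready]: least fixpoint, start Z0 = Sat(AF ready) = {Halt, Done, Load, Crit, Idle}, add states in Sat(¬start) with some successor in Z. Already a fixed point.
Sat(E[¬start U AF ready]) = {Halt, Done, Load, Crit, Idle}
Halt ∈ Sat(E[¬start U AF ready]) = {Halt, Done, Load, Crit, Idle}, so the formula holds at Halt.

Yes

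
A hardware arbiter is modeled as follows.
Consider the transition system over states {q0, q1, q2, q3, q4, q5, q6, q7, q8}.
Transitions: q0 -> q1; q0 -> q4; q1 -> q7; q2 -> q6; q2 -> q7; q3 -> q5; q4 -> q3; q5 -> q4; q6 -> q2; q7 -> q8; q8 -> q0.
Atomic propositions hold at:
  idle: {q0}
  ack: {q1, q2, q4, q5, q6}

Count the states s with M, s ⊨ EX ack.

5

Sat(EX ack) = {s : some successor in {q1, q2, q4, q5, q6}} = {q0, q2, q3, q5, q6}
|Sat(EX ack)| = |{q0, q2, q3, q5, q6}| = 5.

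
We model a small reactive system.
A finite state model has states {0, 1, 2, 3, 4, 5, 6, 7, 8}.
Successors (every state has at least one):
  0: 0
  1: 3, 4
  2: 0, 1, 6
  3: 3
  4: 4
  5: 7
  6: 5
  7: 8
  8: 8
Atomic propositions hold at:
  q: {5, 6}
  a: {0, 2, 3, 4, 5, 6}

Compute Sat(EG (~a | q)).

{5, 6, 7, 8}

Sat(~a) = {1, 7, 8}
Sat(~a | q) = {1, 5, 6, 7, 8}
EG (~a | q): greatest fixpoint, start Z0 = {1, 5, 6, 7, 8}, keep only states in Sat with some successor in Z. Z1 = {5, 6, 7, 8}; fixed.
Sat(EG (~a | q)) = {5, 6, 7, 8}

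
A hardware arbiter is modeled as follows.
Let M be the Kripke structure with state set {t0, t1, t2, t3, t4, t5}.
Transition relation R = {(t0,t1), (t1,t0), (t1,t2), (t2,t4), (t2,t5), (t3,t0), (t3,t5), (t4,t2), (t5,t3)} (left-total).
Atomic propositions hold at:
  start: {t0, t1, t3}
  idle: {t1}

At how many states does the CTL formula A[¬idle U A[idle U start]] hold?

4

Sat(¬idle) = {t0, t2, t3, t4, t5}
A[idle U start]: least fixpoint, start Z0 = Sat(start) = {t0, t1, t3}, add states in Sat(idle) with every successor in Z. Already a fixed point.
Sat(A[idle U start]) = {t0, t1, t3}
A[¬idle U A[idle U start]]: least fixpoint, start Z0 = Sat(A[idle U start]) = {t0, t1, t3}, add states in Sat(¬idle) with every successor in Z. Z1 = {t0, t1, t3, t5}; fixed.
Sat(A[¬idle U A[idle U start]]) = {t0, t1, t3, t5}
|Sat(A[¬idle U A[idle U start]])| = |{t0, t1, t3, t5}| = 4.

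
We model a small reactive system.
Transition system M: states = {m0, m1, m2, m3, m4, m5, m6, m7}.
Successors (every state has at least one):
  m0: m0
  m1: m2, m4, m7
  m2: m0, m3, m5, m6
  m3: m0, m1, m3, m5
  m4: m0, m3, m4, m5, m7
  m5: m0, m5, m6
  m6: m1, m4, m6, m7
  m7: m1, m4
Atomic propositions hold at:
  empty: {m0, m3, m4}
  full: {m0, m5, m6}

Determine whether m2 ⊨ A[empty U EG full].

No

EG full: greatest fixpoint, start Z0 = {m0, m5, m6}, keep only states in Sat with some successor in Z. Already a fixed point.
Sat(EG full) = {m0, m5, m6}
A[empty U EG full]: least fixpoint, start Z0 = Sat(EG full) = {m0, m5, m6}, add states in Sat(empty) with every successor in Z. Already a fixed point.
Sat(A[empty U EG full]) = {m0, m5, m6}
m2 ∉ Sat(A[empty U EG full]) = {m0, m5, m6}, so the formula does not hold at m2.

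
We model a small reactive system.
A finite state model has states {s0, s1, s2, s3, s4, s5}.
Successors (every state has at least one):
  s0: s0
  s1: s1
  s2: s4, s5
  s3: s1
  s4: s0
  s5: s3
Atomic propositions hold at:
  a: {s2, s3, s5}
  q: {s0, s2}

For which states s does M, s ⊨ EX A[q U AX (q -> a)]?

Sat(q -> a) = {s1, s2, s3, s4, s5}
Sat(AX (q -> a)) = {s : every successor in {s1, s2, s3, s4, s5}} = {s1, s2, s3, s5}
A[q U AX (q -> a)]: least fixpoint, start Z0 = Sat(AX (q -> a)) = {s1, s2, s3, s5}, add states in Sat(q) with every successor in Z. Already a fixed point.
Sat(A[q U AX (q -> a)]) = {s1, s2, s3, s5}
Sat(EX A[q U AX (q -> a)]) = {s : some successor in {s1, s2, s3, s5}} = {s1, s2, s3, s5}

{s1, s2, s3, s5}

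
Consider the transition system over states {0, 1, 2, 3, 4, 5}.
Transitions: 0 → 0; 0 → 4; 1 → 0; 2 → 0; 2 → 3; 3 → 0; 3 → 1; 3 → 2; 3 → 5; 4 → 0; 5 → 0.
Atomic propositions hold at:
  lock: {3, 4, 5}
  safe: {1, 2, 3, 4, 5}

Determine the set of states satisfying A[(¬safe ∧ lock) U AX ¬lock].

{1, 4, 5}

Sat(¬safe) = {0}
Sat(¬safe ∧ lock) = ∅
Sat(¬lock) = {0, 1, 2}
Sat(AX ¬lock) = {s : every successor in {0, 1, 2}} = {1, 4, 5}
A[(¬safe ∧ lock) U AX ¬lock]: least fixpoint, start Z0 = Sat(AX ¬lock) = {1, 4, 5}, add states in Sat(¬safe ∧ lock) with every successor in Z. Already a fixed point.
Sat(A[(¬safe ∧ lock) U AX ¬lock]) = {1, 4, 5}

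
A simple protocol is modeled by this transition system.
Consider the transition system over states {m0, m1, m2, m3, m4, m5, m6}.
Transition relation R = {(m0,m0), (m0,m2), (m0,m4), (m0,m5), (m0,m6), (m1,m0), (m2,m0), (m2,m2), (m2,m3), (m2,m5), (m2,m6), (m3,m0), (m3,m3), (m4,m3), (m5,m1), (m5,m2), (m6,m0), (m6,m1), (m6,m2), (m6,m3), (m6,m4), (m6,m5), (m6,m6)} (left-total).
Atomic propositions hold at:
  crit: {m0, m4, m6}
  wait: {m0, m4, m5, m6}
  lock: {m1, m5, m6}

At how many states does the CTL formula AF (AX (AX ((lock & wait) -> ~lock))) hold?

Sat(lock & wait) = {m5, m6}
Sat(~lock) = {m0, m2, m3, m4}
Sat((lock & wait) -> ~lock) = {m0, m1, m2, m3, m4}
Sat(AX ((lock & wait) -> ~lock)) = {s : every successor in {m0, m1, m2, m3, m4}} = {m1, m3, m4, m5}
Sat(AX (AX ((lock & wait) -> ~lock))) = {s : every successor in {m1, m3, m4, m5}} = {m4}
AF (AX (AX ((lock & wait) -> ~lock))): least fixpoint, start Z0 = {m4}, add states with every successor in Z. Already a fixed point.
Sat(AF (AX (AX ((lock & wait) -> ~lock)))) = {m4}
|Sat(AF (AX (AX ((lock & wait) -> ~lock))))| = |{m4}| = 1.

1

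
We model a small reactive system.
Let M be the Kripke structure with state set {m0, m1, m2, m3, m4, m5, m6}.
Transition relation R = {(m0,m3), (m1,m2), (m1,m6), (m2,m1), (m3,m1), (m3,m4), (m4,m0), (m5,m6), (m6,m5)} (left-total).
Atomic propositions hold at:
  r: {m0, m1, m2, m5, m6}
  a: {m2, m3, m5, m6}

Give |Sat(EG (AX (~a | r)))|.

5

Sat(~a) = {m0, m1, m4}
Sat(~a | r) = {m0, m1, m2, m4, m5, m6}
Sat(AX (~a | r)) = {s : every successor in {m0, m1, m2, m4, m5, m6}} = {m1, m2, m3, m4, m5, m6}
EG (AX (~a | r)): greatest fixpoint, start Z0 = {m1, m2, m3, m4, m5, m6}, keep only states in Sat with some successor in Z. Z1 = {m1, m2, m3, m5, m6}; fixed.
Sat(EG (AX (~a | r))) = {m1, m2, m3, m5, m6}
|Sat(EG (AX (~a | r)))| = |{m1, m2, m3, m5, m6}| = 5.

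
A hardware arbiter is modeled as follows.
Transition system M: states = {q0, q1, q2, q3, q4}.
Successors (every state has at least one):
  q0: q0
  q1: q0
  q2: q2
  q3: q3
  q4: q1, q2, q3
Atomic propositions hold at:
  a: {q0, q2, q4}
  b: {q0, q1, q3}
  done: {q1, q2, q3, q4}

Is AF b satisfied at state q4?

No

AF b: least fixpoint, start Z0 = {q0, q1, q3}, add states with every successor in Z. Already a fixed point.
Sat(AF b) = {q0, q1, q3}
q4 ∉ Sat(AF b) = {q0, q1, q3}, so the formula does not hold at q4.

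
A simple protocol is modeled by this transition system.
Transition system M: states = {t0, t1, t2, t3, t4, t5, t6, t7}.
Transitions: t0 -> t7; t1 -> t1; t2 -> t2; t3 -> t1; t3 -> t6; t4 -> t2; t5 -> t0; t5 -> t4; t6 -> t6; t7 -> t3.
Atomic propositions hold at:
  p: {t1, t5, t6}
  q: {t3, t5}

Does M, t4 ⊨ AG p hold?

AG p: greatest fixpoint, start Z0 = {t1, t5, t6}, keep only states in Sat with every successor in Z. Z1 = {t1, t6}; fixed.
Sat(AG p) = {t1, t6}
t4 ∉ Sat(AG p) = {t1, t6}, so the formula does not hold at t4.

No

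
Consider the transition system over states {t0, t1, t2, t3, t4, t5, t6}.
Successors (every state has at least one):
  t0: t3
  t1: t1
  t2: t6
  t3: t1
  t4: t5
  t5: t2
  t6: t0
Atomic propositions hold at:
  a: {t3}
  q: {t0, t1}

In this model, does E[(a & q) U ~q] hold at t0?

No

Sat(a & q) = ∅
Sat(~q) = {t2, t3, t4, t5, t6}
E[(a & q) U ~q]: least fixpoint, start Z0 = Sat(~q) = {t2, t3, t4, t5, t6}, add states in Sat(a & q) with some successor in Z. Already a fixed point.
Sat(E[(a & q) U ~q]) = {t2, t3, t4, t5, t6}
t0 ∉ Sat(E[(a & q) U ~q]) = {t2, t3, t4, t5, t6}, so the formula does not hold at t0.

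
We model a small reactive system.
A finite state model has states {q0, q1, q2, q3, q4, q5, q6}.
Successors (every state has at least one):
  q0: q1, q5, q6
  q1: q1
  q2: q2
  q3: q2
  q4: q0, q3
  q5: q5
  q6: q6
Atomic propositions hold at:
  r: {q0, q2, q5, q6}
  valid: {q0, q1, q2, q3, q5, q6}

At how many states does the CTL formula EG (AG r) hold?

3

AG r: greatest fixpoint, start Z0 = {q0, q2, q5, q6}, keep only states in Sat with every successor in Z. Z1 = {q2, q5, q6}; fixed.
Sat(AG r) = {q2, q5, q6}
EG (AG r): greatest fixpoint, start Z0 = {q2, q5, q6}, keep only states in Sat with some successor in Z. Already a fixed point.
Sat(EG (AG r)) = {q2, q5, q6}
|Sat(EG (AG r))| = |{q2, q5, q6}| = 3.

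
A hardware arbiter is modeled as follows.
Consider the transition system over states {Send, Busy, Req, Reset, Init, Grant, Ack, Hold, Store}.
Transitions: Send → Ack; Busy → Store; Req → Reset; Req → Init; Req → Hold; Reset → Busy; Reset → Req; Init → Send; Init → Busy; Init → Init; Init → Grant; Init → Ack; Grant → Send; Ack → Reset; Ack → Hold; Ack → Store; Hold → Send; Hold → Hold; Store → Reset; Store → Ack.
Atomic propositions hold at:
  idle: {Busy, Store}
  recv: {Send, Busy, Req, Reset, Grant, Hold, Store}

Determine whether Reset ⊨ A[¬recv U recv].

Yes

Sat(¬recv) = {Init, Ack}
A[¬recv U recv]: least fixpoint, start Z0 = Sat(recv) = {Send, Busy, Req, Reset, Grant, Hold, Store}, add states in Sat(¬recv) with every successor in Z. Z1 = {Send, Busy, Req, Reset, Grant, Ack, Hold, Store}; fixed.
Sat(A[¬recv U recv]) = {Send, Busy, Req, Reset, Grant, Ack, Hold, Store}
Reset ∈ Sat(A[¬recv U recv]) = {Send, Busy, Req, Reset, Grant, Ack, Hold, Store}, so the formula holds at Reset.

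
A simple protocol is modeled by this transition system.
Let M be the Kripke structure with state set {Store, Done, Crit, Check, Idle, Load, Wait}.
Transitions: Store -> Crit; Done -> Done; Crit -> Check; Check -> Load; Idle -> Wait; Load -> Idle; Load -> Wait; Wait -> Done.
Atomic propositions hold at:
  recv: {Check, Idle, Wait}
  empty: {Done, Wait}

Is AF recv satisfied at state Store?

AF recv: least fixpoint, start Z0 = {Check, Idle, Wait}, add states with every successor in Z. Z1 = {Crit, Check, Idle, Load, Wait}; Z2 = {Store, Crit, Check, Idle, Load, Wait}; fixed.
Sat(AF recv) = {Store, Crit, Check, Idle, Load, Wait}
Store ∈ Sat(AF recv) = {Store, Crit, Check, Idle, Load, Wait}, so the formula holds at Store.

Yes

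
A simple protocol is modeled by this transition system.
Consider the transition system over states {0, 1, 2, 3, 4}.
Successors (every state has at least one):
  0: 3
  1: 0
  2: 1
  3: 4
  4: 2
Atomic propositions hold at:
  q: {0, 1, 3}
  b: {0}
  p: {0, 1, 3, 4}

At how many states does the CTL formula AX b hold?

1

Sat(AX b) = {s : every successor in {0}} = {1}
|Sat(AX b)| = |{1}| = 1.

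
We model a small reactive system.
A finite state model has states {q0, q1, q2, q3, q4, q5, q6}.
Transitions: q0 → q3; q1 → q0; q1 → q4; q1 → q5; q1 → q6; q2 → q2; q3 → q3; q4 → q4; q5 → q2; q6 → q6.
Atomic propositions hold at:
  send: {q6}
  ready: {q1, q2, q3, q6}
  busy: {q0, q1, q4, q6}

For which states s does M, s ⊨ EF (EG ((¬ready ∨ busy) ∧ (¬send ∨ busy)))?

{q1, q4, q6}

Sat(¬ready) = {q0, q4, q5}
Sat(¬ready ∨ busy) = {q0, q1, q4, q5, q6}
Sat(¬send) = {q0, q1, q2, q3, q4, q5}
Sat(¬send ∨ busy) = {q0, q1, q2, q3, q4, q5, q6}
Sat((¬ready ∨ busy) ∧ (¬send ∨ busy)) = {q0, q1, q4, q5, q6}
EG ((¬ready ∨ busy) ∧ (¬send ∨ busy)): greatest fixpoint, start Z0 = {q0, q1, q4, q5, q6}, keep only states in Sat with some successor in Z. Z1 = {q1, q4, q6}; fixed.
Sat(EG ((¬ready ∨ busy) ∧ (¬send ∨ busy))) = {q1, q4, q6}
EF (EG ((¬ready ∨ busy) ∧ (¬send ∨ busy))): least fixpoint, start Z0 = {q1, q4, q6}, add states with some successor in Z. Already a fixed point.
Sat(EF (EG ((¬ready ∨ busy) ∧ (¬send ∨ busy)))) = {q1, q4, q6}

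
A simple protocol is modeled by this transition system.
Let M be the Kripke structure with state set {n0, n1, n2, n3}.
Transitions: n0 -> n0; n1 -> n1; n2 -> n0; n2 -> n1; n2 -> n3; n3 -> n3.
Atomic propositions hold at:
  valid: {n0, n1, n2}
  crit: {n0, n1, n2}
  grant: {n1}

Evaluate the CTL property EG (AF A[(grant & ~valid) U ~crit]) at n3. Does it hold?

Yes

Sat(~valid) = {n3}
Sat(grant & ~valid) = ∅
Sat(~crit) = {n3}
A[(grant & ~valid) U ~crit]: least fixpoint, start Z0 = Sat(~crit) = {n3}, add states in Sat(grant & ~valid) with every successor in Z. Already a fixed point.
Sat(A[(grant & ~valid) U ~crit]) = {n3}
AF A[(grant & ~valid) U ~crit]: least fixpoint, start Z0 = {n3}, add states with every successor in Z. Already a fixed point.
Sat(AF A[(grant & ~valid) U ~crit]) = {n3}
EG (AF A[(grant & ~valid) U ~crit]): greatest fixpoint, start Z0 = {n3}, keep only states in Sat with some successor in Z. Already a fixed point.
Sat(EG (AF A[(grant & ~valid) U ~crit])) = {n3}
n3 ∈ Sat(EG (AF A[(grant & ~valid) U ~crit])) = {n3}, so the formula holds at n3.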